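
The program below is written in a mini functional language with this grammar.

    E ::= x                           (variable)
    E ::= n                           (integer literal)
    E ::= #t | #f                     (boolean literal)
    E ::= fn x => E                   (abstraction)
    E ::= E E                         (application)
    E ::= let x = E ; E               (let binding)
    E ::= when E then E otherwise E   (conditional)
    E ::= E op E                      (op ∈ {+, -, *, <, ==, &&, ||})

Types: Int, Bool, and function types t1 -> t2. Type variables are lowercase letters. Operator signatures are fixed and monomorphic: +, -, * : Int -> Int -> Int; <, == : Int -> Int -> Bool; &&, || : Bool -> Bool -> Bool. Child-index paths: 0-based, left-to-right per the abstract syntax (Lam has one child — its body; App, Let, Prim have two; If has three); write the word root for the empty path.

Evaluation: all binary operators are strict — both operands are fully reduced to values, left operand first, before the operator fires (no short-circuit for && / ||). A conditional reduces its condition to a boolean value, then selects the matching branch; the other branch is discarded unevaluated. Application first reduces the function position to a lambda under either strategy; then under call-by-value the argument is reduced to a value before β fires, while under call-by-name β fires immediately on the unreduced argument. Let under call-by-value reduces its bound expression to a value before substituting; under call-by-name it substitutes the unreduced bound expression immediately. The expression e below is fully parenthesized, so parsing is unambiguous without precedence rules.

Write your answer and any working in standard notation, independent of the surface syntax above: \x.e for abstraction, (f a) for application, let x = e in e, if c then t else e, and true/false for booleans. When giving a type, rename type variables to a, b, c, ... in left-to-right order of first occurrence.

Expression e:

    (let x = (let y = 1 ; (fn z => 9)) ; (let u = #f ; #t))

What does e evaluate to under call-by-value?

Working:
step 0: (let x = (let y = 1 in (\z.9)) in (let u = false in true))
step 1: [let@0] (let x = (\z.9) in (let u = false in true))
step 2: [let@root] (let u = false in true)
step 3: [let@root] true

Answer: true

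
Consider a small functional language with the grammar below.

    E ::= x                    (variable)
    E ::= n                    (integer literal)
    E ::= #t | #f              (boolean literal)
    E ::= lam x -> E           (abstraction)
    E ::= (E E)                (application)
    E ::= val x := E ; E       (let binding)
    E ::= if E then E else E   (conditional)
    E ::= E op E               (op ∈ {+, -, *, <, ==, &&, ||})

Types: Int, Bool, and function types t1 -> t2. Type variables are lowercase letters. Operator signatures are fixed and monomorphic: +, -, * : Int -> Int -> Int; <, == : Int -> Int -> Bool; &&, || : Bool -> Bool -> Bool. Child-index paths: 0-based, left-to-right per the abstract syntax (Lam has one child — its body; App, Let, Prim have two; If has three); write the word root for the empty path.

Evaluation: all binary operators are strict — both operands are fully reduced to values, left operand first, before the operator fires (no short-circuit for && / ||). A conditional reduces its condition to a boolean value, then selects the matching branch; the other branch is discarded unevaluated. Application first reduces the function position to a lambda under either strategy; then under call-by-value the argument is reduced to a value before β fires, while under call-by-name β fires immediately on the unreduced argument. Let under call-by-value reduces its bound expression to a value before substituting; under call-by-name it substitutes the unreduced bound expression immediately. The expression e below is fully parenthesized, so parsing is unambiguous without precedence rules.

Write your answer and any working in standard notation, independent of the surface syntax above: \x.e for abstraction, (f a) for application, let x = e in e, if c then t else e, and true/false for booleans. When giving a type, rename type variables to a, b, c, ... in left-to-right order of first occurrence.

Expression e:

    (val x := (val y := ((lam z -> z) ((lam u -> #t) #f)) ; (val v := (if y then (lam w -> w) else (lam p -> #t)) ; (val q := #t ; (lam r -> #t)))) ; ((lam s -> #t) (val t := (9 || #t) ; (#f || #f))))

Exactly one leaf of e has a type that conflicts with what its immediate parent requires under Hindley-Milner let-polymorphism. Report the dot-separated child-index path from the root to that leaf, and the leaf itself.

Answer: 1.1.0.0 : 9

Derivation:
z : a
\z._ : a -> a
\u._ : b -> Bool
  unify b -> Bool ~ Bool -> c
  unify b ~ Bool
  unify Bool ~ c
_ _ : Bool
  unify a -> a ~ Bool -> d
  unify a ~ Bool
  unify Bool ~ d
_ _ : Bool
let y : Bool
y : Bool
  unify Bool ~ Bool
w : e
\w._ : e -> e
\p._ : f -> Bool
  unify e -> e ~ f -> Bool
  unify e ~ f
  unify f ~ Bool
let v : Bool -> Bool
let q : Bool
\r._ : g -> Bool
let x : forall. g -> Bool
\s._ : h -> Bool
  unify Int ~ Bool
  FAIL: mismatch Int ~ Bool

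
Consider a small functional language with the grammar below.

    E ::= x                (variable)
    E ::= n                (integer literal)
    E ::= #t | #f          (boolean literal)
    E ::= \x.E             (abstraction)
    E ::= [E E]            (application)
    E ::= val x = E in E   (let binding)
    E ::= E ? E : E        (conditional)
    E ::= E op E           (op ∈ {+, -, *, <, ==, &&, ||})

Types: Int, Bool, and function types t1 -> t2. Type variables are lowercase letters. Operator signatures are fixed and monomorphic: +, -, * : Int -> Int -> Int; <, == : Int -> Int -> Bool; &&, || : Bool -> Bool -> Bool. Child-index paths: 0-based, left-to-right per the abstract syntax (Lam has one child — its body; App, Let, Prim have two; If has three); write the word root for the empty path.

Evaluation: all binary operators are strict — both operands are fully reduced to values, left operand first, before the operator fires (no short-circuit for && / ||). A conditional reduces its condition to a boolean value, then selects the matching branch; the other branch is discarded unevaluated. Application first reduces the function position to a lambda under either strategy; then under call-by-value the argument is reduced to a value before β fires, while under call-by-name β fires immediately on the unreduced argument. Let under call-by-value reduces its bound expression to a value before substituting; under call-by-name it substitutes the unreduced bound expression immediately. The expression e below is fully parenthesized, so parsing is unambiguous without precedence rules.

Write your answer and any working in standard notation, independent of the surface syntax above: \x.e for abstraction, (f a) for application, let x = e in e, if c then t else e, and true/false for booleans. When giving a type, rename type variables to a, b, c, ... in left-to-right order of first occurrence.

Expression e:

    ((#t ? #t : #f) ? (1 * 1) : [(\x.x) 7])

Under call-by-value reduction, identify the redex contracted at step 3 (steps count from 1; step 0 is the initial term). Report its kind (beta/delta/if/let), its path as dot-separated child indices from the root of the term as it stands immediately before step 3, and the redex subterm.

Trace:
step 0: (if (if true then true else false) then (1 * 1) else ((\x.x) 7))
step 1: [if@0] (if true then (1 * 1) else ((\x.x) 7))
step 2: [if@root] (1 * 1)
step 3: [delta@root] 1

Answer: delta at root : (1 * 1)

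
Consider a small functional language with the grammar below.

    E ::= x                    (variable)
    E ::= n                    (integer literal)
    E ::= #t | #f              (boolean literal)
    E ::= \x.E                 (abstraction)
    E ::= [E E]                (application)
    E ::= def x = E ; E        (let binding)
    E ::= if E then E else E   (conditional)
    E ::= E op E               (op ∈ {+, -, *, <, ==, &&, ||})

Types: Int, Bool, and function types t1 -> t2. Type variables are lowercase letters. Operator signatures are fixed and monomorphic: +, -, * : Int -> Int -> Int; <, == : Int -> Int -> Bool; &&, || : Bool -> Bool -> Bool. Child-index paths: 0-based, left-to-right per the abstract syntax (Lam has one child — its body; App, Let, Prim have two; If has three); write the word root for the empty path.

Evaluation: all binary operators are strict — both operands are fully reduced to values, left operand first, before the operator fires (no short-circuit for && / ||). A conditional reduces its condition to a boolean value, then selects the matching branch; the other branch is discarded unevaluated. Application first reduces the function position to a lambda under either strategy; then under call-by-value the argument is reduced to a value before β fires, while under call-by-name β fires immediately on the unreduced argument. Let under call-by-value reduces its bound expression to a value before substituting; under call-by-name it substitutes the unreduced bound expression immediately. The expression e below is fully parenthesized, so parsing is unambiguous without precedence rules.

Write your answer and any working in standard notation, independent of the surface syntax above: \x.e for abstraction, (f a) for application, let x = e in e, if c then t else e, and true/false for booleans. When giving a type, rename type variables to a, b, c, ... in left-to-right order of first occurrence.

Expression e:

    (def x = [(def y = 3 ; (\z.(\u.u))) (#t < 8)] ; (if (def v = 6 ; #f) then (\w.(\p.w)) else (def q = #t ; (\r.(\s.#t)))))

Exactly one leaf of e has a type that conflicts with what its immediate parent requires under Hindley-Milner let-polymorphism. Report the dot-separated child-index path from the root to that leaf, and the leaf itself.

Answer: 0.1.0 : true

Working:
let y : Int
u : b
\u._ : b -> b
\z._ : a -> b -> b
  unify Bool ~ Int
  FAIL: mismatch Bool ~ Int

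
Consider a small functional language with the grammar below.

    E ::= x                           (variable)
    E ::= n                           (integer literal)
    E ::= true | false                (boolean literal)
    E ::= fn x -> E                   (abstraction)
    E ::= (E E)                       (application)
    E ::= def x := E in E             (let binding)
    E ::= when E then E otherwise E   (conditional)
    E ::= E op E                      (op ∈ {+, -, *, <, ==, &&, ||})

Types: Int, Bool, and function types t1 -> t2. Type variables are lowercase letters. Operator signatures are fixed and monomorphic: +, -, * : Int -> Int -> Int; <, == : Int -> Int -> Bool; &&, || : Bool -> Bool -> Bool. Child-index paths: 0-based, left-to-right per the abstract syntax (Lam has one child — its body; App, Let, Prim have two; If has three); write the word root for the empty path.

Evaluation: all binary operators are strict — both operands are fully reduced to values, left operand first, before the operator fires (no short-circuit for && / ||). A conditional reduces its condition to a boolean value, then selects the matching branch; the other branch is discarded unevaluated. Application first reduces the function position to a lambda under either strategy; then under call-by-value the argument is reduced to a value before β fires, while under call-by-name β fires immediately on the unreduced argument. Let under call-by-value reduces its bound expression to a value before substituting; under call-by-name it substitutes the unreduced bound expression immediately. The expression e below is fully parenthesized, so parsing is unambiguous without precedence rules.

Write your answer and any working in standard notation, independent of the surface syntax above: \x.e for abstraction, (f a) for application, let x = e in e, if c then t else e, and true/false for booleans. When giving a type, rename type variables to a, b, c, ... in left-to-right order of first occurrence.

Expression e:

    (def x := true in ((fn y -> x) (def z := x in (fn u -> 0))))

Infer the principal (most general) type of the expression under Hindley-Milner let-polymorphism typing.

Trace:
let x : Bool
x : Bool
\y._ : a -> Bool
x : Bool
let z : Bool
\u._ : b -> Int
  unify a -> Bool ~ (b -> Int) -> c
  unify a ~ b -> Int
  unify Bool ~ c
_ _ : Bool

Answer: Bool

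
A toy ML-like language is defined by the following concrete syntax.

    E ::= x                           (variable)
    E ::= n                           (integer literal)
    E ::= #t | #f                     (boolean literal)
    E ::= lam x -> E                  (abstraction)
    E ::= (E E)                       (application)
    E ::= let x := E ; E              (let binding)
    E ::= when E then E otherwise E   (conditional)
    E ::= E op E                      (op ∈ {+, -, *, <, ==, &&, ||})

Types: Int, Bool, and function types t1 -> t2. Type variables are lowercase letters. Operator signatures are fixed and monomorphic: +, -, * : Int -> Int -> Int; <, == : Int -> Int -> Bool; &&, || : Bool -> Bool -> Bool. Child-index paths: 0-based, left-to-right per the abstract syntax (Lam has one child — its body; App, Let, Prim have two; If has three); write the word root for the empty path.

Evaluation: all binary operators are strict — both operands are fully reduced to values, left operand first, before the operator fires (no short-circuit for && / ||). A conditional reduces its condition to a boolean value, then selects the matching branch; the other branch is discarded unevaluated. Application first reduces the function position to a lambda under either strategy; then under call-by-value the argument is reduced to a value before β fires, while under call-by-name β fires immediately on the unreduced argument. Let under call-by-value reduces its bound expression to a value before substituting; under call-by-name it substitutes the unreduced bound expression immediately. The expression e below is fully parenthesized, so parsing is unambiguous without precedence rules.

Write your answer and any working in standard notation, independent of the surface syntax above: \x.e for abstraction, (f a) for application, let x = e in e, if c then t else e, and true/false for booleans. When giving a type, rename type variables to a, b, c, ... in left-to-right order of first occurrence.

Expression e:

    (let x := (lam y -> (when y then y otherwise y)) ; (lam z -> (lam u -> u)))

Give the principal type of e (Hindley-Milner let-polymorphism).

Answer: a -> b -> b

Trace:
y : a
  unify a ~ Bool
y : Bool
y : Bool
  unify Bool ~ Bool
\y._ : Bool -> Bool
let x : Bool -> Bool
u : c
\u._ : c -> c
\z._ : b -> c -> c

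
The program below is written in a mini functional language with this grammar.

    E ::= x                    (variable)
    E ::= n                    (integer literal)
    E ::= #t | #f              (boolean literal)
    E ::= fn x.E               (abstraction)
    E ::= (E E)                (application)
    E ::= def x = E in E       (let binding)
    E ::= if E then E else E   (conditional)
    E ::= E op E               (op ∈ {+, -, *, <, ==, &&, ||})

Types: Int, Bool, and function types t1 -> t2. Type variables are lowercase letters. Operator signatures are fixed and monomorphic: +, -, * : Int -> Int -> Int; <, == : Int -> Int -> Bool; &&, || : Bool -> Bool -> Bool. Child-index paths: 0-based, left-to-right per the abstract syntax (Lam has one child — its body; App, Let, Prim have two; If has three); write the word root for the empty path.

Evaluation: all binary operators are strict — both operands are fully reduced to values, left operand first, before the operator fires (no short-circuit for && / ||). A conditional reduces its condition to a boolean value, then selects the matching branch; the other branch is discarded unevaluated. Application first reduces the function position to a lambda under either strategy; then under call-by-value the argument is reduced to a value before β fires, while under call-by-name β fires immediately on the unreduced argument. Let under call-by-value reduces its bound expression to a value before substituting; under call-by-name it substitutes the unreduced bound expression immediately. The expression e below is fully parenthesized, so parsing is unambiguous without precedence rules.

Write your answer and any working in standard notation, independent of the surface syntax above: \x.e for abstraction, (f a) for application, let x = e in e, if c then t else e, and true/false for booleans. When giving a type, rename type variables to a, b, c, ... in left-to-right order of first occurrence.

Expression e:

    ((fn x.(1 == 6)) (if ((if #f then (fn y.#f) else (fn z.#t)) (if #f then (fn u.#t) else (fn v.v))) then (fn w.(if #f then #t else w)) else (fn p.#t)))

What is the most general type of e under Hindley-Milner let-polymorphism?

Answer: Bool

Derivation:
  unify Int ~ Int
  unify Int ~ Int
\x._ : a -> Bool
  unify Bool ~ Bool
\y._ : b -> Bool
\z._ : c -> Bool
  unify b -> Bool ~ c -> Bool
  unify b ~ c
  unify Bool ~ Bool
  unify Bool ~ Bool
\u._ : d -> Bool
v : e
\v._ : e -> e
  unify d -> Bool ~ e -> e
  unify d ~ e
  unify Bool ~ e
  unify c -> Bool ~ (Bool -> Bool) -> f
  unify c ~ Bool -> Bool
  unify Bool ~ f
_ _ : Bool
  unify Bool ~ Bool
  unify Bool ~ Bool
w : g
  unify Bool ~ g
\w._ : Bool -> Bool
\p._ : h -> Bool
  unify Bool -> Bool ~ h -> Bool
  unify Bool ~ h
  unify Bool ~ Bool
  unify a -> Bool ~ (Bool -> Bool) -> i
  unify a ~ Bool -> Bool
  unify Bool ~ i
_ _ : Bool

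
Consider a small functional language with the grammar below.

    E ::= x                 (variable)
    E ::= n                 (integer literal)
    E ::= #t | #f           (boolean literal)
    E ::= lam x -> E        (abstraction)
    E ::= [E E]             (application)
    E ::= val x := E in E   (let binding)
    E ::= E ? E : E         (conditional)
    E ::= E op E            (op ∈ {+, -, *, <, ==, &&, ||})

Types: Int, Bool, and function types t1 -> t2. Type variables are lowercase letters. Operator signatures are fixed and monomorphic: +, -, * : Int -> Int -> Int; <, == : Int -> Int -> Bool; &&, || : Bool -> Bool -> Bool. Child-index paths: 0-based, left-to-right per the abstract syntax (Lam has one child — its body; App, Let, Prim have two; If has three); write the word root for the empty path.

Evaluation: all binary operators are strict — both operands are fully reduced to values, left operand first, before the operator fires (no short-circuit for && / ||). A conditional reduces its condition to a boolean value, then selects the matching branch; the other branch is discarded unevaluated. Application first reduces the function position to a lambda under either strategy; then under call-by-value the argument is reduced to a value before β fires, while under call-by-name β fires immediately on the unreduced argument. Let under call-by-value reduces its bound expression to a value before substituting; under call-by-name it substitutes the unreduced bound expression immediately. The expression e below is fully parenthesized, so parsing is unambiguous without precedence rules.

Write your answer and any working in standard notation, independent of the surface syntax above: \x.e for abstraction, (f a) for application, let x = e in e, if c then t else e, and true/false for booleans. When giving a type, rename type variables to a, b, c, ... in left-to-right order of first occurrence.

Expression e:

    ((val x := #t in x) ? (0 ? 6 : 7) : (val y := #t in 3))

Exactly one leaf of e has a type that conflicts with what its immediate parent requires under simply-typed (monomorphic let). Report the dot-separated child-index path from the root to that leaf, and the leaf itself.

Answer: 1.0 : 0

Working:
let x : Bool
x : Bool
  unify Bool ~ Bool
  unify Int ~ Bool
  FAIL: mismatch Int ~ Bool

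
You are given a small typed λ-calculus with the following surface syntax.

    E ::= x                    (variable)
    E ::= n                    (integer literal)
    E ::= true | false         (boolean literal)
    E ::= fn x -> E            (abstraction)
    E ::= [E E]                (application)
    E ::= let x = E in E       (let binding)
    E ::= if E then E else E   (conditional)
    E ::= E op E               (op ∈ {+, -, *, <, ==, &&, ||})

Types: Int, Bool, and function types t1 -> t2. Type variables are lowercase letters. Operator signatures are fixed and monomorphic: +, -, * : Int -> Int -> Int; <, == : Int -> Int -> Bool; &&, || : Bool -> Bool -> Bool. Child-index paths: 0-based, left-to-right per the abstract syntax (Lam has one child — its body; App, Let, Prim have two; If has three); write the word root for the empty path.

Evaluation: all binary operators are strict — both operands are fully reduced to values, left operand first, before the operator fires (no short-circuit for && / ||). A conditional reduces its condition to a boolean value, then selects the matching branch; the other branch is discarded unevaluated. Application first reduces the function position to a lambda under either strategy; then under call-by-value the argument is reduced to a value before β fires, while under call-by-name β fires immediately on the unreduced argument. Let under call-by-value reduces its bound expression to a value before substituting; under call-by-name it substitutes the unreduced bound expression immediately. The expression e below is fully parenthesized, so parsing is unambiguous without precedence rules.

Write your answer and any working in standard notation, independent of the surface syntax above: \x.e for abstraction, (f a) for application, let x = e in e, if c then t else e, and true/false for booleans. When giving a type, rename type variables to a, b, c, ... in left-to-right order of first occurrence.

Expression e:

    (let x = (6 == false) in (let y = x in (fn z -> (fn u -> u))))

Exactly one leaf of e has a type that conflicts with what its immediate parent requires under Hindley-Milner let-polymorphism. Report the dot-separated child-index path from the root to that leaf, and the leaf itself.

Trace:
  unify Int ~ Int
  unify Bool ~ Int
  FAIL: mismatch Bool ~ Int

Answer: 0.1 : false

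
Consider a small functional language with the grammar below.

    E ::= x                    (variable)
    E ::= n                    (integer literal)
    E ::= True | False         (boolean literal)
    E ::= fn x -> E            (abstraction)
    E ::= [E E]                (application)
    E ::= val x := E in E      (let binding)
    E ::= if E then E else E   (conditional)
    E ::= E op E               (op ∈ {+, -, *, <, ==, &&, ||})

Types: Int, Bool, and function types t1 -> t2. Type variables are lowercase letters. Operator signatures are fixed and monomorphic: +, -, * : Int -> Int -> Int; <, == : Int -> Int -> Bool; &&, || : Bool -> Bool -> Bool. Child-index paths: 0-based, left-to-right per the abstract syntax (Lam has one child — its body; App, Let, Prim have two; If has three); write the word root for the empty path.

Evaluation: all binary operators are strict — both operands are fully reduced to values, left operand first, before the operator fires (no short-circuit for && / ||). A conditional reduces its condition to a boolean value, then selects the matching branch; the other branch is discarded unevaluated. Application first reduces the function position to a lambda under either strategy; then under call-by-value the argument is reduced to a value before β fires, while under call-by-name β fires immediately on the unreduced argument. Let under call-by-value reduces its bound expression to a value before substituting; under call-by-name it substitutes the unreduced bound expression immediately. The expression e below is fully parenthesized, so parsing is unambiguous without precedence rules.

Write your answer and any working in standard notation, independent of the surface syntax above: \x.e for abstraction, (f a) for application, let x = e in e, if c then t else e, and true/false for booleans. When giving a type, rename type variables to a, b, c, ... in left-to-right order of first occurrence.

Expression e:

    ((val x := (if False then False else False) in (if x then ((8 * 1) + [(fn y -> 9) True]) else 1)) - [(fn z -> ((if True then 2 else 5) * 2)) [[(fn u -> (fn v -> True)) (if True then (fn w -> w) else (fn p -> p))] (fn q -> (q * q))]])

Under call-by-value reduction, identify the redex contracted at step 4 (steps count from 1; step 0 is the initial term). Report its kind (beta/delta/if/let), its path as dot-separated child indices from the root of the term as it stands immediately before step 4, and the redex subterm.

Derivation:
step 0: ((let x = (if false then false else false) in (if x then ((8 * 1) + ((\y.9) true)) else 1)) - ((\z.((if true then 2 else 5) * 2)) (((\u.(\v.true)) (if true then (\w.w) else (\p.p))) (\q.(q * q)))))
step 1: [if@0.0] ((let x = false in (if x then ((8 * 1) + ((\y.9) true)) else 1)) - ((\z.((if true then 2 else 5) * 2)) (((\u.(\v.true)) (if true then (\w.w) else (\p.p))) (\q.(q * q)))))
step 2: [let@0] ((if false then ((8 * 1) + ((\y.9) true)) else 1) - ((\z.((if true then 2 else 5) * 2)) (((\u.(\v.true)) (if true then (\w.w) else (\p.p))) (\q.(q * q)))))
step 3: [if@0] (1 - ((\z.((if true then 2 else 5) * 2)) (((\u.(\v.true)) (if true then (\w.w) else (\p.p))) (\q.(q * q)))))
step 4: [if@1.1.0.1] (1 - ((\z.((if true then 2 else 5) * 2)) (((\u.(\v.true)) (\w.w)) (\q.(q * q)))))

Answer: if at 1.1.0.1 : (if true then (\w.w) else (\p.p))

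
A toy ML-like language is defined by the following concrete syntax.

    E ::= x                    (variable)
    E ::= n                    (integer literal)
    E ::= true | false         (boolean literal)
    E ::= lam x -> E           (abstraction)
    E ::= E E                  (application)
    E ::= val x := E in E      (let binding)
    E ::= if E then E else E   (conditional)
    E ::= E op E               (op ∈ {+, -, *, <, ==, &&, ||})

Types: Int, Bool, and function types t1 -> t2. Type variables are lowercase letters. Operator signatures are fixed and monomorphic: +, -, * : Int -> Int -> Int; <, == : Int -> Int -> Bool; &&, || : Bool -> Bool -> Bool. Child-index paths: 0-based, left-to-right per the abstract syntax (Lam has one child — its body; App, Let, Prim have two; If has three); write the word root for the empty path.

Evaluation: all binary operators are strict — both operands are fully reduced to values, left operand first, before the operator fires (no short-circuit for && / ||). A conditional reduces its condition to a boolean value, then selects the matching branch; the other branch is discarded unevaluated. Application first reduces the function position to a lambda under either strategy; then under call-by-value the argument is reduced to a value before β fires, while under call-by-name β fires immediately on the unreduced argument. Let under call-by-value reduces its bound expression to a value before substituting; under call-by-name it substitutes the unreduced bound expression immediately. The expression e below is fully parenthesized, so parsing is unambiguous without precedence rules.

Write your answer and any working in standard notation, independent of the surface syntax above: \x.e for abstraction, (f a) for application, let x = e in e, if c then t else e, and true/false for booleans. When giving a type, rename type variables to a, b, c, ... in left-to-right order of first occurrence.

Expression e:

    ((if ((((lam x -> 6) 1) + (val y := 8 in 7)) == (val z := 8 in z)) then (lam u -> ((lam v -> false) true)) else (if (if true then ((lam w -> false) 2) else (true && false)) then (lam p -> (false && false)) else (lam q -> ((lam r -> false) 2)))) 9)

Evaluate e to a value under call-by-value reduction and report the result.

Answer: false

Working:
step 0: ((if ((((\x.6) 1) + (let y = 8 in 7)) == (let z = 8 in z)) then (\u.((\v.false) true)) else (if (if true then ((\w.false) 2) else (true && false)) then (\p.(false && false)) else (\q.((\r.false) 2)))) 9)
step 1: [beta@0.0.0.0] ((if ((6 + (let y = 8 in 7)) == (let z = 8 in z)) then (\u.((\v.false) true)) else (if (if true then ((\w.false) 2) else (true && false)) then (\p.(false && false)) else (\q.((\r.false) 2)))) 9)
step 2: [let@0.0.0.1] ((if ((6 + 7) == (let z = 8 in z)) then (\u.((\v.false) true)) else (if (if true then ((\w.false) 2) else (true && false)) then (\p.(false && false)) else (\q.((\r.false) 2)))) 9)
step 3: [delta@0.0.0] ((if (13 == (let z = 8 in z)) then (\u.((\v.false) true)) else (if (if true then ((\w.false) 2) else (true && false)) then (\p.(false && false)) else (\q.((\r.false) 2)))) 9)
step 4: [let@0.0.1] ((if (13 == 8) then (\u.((\v.false) true)) else (if (if true then ((\w.false) 2) else (true && false)) then (\p.(false && false)) else (\q.((\r.false) 2)))) 9)
step 5: [delta@0.0] ((if false then (\u.((\v.false) true)) else (if (if true then ((\w.false) 2) else (true && false)) then (\p.(false && false)) else (\q.((\r.false) 2)))) 9)
step 6: [if@0] ((if (if true then ((\w.false) 2) else (true && false)) then (\p.(false && false)) else (\q.((\r.false) 2))) 9)
step 7: [if@0.0] ((if ((\w.false) 2) then (\p.(false && false)) else (\q.((\r.false) 2))) 9)
step 8: [beta@0.0] ((if false then (\p.(false && false)) else (\q.((\r.false) 2))) 9)
step 9: [if@0] ((\q.((\r.false) 2)) 9)
step 10: [beta@root] ((\r.false) 2)
step 11: [beta@root] false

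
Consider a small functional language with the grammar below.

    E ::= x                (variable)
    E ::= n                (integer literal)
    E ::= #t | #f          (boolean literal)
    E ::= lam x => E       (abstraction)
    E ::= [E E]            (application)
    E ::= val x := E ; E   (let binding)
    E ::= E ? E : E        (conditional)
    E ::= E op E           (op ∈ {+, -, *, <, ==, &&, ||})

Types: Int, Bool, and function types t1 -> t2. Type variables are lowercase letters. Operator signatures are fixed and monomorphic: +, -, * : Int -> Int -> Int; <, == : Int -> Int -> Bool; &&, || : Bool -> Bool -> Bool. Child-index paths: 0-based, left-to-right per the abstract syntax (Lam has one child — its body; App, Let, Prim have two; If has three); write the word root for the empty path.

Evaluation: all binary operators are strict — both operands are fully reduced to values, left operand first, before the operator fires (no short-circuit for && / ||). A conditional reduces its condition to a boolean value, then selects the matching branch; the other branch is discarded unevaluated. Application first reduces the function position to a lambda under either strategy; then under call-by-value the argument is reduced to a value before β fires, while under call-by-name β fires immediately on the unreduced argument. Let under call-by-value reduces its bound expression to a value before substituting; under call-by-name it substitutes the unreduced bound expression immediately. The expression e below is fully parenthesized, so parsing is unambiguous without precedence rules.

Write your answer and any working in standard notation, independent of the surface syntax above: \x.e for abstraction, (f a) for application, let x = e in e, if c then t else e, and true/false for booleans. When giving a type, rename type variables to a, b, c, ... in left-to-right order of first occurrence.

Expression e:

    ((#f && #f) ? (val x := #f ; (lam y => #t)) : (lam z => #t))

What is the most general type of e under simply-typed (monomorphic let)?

Derivation:
  unify Bool ~ Bool
  unify Bool ~ Bool
  unify Bool ~ Bool
let x : Bool
\y._ : a -> Bool
\z._ : b -> Bool
  unify a -> Bool ~ b -> Bool
  unify a ~ b
  unify Bool ~ Bool

Answer: a -> Bool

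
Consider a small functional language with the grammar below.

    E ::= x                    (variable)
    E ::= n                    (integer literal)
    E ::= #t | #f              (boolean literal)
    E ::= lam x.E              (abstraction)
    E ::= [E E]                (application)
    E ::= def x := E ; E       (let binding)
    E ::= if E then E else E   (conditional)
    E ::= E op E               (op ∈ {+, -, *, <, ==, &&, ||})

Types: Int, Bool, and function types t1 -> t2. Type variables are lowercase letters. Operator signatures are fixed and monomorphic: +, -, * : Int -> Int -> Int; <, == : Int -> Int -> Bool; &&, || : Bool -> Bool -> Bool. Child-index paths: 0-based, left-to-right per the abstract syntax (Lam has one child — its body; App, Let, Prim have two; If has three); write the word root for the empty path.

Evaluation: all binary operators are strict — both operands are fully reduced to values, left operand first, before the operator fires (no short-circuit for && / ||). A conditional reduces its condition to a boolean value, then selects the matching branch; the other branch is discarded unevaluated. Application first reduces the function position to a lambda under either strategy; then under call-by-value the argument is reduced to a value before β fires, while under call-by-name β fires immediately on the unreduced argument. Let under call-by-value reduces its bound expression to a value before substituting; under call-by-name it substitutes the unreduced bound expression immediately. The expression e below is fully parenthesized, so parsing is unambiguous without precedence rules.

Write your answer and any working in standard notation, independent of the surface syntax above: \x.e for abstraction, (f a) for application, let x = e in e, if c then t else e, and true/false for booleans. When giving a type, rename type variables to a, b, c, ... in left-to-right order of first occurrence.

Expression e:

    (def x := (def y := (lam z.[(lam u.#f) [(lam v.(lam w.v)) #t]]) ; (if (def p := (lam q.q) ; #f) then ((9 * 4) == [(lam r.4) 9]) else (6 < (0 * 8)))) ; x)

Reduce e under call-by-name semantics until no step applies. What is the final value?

Answer: false

Working:
step 0: (let x = (let y = (\z.((\u.false) ((\v.(\w.v)) true))) in (if (let p = (\q.q) in false) then ((9 * 4) == ((\r.4) 9)) else (6 < (0 * 8)))) in x)
step 1: [let@root] (let y = (\z.((\u.false) ((\v.(\w.v)) true))) in (if (let p = (\q.q) in false) then ((9 * 4) == ((\r.4) 9)) else (6 < (0 * 8))))
step 2: [let@root] (if (let p = (\q.q) in false) then ((9 * 4) == ((\r.4) 9)) else (6 < (0 * 8)))
step 3: [let@0] (if false then ((9 * 4) == ((\r.4) 9)) else (6 < (0 * 8)))
step 4: [if@root] (6 < (0 * 8))
step 5: [delta@1] (6 < 0)
step 6: [delta@root] false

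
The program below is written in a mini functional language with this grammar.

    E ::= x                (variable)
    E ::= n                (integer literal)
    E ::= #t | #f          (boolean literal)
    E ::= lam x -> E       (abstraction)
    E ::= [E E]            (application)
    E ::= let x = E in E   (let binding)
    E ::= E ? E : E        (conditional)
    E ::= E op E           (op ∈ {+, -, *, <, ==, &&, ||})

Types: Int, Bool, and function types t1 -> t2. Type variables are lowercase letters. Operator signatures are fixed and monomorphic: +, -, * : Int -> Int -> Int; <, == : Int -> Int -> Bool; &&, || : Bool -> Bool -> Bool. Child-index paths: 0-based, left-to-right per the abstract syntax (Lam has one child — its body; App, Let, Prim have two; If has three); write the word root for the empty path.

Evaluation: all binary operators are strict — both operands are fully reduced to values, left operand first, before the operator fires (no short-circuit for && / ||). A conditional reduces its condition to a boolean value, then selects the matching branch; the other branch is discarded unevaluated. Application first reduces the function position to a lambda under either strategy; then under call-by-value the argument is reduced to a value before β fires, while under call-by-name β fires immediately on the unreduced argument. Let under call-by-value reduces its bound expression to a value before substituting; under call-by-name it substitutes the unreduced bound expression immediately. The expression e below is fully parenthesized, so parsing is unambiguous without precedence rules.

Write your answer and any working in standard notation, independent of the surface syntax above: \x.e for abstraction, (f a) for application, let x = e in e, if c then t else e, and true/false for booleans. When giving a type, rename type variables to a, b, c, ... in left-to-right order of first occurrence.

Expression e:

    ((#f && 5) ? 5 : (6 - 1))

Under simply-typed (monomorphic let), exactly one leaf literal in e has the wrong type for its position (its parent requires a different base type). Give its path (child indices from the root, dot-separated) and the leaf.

Working:
  unify Bool ~ Bool
  unify Int ~ Bool
  FAIL: mismatch Int ~ Bool

Answer: 0.1 : 5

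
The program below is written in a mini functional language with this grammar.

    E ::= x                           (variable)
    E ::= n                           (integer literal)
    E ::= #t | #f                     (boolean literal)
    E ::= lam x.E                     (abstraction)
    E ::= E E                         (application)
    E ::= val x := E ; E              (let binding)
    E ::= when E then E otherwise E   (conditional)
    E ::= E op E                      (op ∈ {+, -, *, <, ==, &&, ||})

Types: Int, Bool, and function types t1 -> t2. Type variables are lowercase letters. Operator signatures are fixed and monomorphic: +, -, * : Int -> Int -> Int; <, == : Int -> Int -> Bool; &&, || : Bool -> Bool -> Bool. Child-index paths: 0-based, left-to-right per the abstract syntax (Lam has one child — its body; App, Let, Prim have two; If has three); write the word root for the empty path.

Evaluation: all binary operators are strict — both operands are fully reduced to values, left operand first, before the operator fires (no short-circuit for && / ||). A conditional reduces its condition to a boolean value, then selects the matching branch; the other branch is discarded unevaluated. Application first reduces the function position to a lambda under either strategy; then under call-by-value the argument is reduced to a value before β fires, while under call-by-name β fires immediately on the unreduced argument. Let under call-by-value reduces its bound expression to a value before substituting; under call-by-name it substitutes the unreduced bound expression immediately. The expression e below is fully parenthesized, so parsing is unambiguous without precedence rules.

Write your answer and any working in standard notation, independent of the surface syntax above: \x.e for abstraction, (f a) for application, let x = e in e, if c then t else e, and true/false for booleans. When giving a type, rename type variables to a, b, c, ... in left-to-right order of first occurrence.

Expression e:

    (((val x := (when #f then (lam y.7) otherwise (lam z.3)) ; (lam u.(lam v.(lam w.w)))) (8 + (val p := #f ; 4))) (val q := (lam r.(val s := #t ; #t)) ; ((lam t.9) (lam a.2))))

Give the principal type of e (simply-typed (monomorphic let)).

Derivation:
  unify Bool ~ Bool
\y._ : a -> Int
\z._ : b -> Int
  unify a -> Int ~ b -> Int
  unify a ~ b
  unify Int ~ Int
let x : b -> Int
w : e
\w._ : e -> e
\v._ : d -> e -> e
\u._ : c -> d -> e -> e
  unify Int ~ Int
let p : Bool
  unify Int ~ Int
  unify c -> d -> e -> e ~ Int -> f
  unify c ~ Int
  unify d -> e -> e ~ f
_ _ : d -> e -> e
let s : Bool
\r._ : g -> Bool
let q : g -> Bool
\t._ : h -> Int
\a._ : i -> Int
  unify h -> Int ~ (i -> Int) -> j
  unify h ~ i -> Int
  unify Int ~ j
_ _ : Int
  unify d -> e -> e ~ Int -> k
  unify d ~ Int
  unify e -> e ~ k
_ _ : e -> e

Answer: a -> a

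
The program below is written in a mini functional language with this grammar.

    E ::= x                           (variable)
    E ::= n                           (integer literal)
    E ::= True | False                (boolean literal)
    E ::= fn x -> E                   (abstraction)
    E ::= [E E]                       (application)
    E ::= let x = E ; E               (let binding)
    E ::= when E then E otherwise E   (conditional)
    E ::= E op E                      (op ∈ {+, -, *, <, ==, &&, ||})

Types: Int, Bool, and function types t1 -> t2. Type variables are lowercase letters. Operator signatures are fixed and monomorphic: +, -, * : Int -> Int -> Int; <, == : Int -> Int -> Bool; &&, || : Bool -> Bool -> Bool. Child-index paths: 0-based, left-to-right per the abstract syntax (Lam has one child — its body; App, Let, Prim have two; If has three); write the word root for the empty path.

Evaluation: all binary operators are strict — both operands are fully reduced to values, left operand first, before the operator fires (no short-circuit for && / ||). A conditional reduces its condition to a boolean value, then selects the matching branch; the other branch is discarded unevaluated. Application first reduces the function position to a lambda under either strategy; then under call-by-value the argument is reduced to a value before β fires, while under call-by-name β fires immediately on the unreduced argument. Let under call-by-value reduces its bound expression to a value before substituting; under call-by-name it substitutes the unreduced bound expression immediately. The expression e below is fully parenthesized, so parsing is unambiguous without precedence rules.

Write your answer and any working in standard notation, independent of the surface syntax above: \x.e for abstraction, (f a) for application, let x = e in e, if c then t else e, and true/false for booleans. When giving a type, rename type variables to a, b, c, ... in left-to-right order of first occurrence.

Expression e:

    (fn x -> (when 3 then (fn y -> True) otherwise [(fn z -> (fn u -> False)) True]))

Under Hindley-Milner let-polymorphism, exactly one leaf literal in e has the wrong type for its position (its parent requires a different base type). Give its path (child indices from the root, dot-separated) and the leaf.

Answer: 0.0 : 3

Derivation:
  unify Int ~ Bool
  FAIL: mismatch Int ~ Bool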